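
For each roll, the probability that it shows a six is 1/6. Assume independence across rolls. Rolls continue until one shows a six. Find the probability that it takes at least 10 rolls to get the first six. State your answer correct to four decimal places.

0.1938

Y = number of rolls to the first success; geometric, p = 0.166667.
P(Y > 9) = P(first 9 all fail) = (1−p)^9 = 0.193807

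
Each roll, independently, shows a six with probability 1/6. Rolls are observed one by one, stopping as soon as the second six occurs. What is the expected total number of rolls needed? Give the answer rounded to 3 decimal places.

Y = total rolls until the second success; negative binomial with r=2, p=0.166667.
E[Y] = r / p = 2 / 0.166667 = 12.00000

12.000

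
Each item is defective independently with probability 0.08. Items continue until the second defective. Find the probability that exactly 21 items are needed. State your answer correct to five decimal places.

0.02625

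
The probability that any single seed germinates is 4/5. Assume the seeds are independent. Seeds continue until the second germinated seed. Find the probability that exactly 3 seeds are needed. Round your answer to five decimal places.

0.25600

Y = trial on which the second success occurs; negative binomial, r=2, p=0.80.
P(Y=3) = C(2,1) · p^2 · (1−p)^1
= 2 · 0.64 · 0.2 = 0.2560000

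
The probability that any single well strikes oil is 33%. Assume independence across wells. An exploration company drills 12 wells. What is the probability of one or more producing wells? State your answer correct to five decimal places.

0.99182

P(at least one) = 1 − P(none) = 1 − (1 − 0.33)^12
= 1 − 0.0081827 = 0.9918173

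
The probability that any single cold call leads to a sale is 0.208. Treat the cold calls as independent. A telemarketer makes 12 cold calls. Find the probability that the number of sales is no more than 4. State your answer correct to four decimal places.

0.9163

X ~ Binomial(12, 0.208); P(X ≤ 4) = Σ C(12,k) p^k (1−p)^(12−k) over k:
  k=0: C(12,0)·0.208^0·0.792^12 = 0.060912
  k=1: C(12,1)·0.208^1·0.792^11 = 0.191965
  k=2: C(12,2)·0.208^2·0.792^10 = 0.277282
  k=3: C(12,3)·0.208^3·0.792^9 = 0.242739
  k=4: C(12,4)·0.208^4·0.792^8 = 0.143437
Total = 0.916335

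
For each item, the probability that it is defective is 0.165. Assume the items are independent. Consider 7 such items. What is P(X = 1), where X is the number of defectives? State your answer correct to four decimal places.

X ~ Binomial(n=7, p=0.165).
P(X=1) = C(7,1) · p^1 · (1−p)^6
= 7 · 0.165 · 0.33894 = 0.391472

0.3915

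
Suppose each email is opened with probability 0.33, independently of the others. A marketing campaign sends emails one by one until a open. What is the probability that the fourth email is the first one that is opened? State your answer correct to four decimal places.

0.0993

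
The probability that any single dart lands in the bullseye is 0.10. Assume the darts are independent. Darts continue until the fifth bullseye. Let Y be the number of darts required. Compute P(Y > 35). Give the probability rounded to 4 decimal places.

0.7307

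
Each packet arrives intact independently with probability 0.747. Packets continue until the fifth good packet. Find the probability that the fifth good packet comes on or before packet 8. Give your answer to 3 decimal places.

0.882

Finishing within 8 packets ⇔ at least 5 successes in the first 8. With X ~ Binomial(8, 0.747), P(Y ≤ 8) = 1 − P(X ≤ 4).
  k=0: C(8,0)·0.747^0·0.253^8 = 0.00002
  k=1: C(8,1)·0.747^1·0.253^7 = 0.00040
  k=2: C(8,2)·0.747^2·0.253^6 = 0.00410
  k=3: C(8,3)·0.747^3·0.253^5 = 0.02420
  k=4: C(8,4)·0.747^4·0.253^4 = 0.08930
1 − 0.11801 = 0.88199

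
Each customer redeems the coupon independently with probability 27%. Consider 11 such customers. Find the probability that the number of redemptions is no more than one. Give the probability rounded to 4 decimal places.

X ~ Binomial(11, 0.27); P(X ≤ 1) = Σ C(11,k) p^k (1−p)^(11−k) over k:
  k=0: C(11,0)·0.27^0·0.73^11 = 0.031373
  k=1: C(11,1)·0.27^1·0.73^10 = 0.127639
Total = 0.159012

0.1590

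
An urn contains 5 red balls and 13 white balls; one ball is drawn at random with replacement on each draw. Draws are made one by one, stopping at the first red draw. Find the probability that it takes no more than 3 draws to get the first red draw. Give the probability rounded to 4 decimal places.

0.6233

Y = number of draws to the first success; geometric, p = 0.277778.
P(Y ≤ 3) = 1 − (1−p)^3 = 1 − 0.376715 = 0.623285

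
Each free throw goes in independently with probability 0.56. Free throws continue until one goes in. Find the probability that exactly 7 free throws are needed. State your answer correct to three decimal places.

Geometric (trials to first success), p = 0.56.
P(Y = 7) = (1−p)^6 · p = 0.0072563 · 0.56 = 0.00406

0.004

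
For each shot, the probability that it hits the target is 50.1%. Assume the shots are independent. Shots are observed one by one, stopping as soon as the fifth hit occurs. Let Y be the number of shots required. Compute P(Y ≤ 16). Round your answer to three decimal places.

0.962

Finishing within 16 shots ⇔ at least 5 successes in the first 16. With X ~ Binomial(16, 0.501), P(Y ≤ 16) = 1 − P(X ≤ 4).
  k=0: C(16,0)·0.501^0·0.499^16 = 0.00001
  k=1: C(16,1)·0.501^1·0.499^15 = 0.00024
  k=2: C(16,2)·0.501^2·0.499^14 = 0.00179
  k=3: C(16,3)·0.501^3·0.499^13 = 0.00838
  k=4: C(16,4)·0.501^4·0.499^12 = 0.02733
1 − 0.03774 = 0.96226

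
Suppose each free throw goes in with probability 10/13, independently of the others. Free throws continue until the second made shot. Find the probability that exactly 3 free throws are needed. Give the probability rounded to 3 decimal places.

Y = trial on which the second success occurs; negative binomial, r=2, p=0.769231.
P(Y=3) = C(2,1) · p^2 · (1−p)^1
= 2 · 0.59172 · 0.23077 = 0.27310

0.273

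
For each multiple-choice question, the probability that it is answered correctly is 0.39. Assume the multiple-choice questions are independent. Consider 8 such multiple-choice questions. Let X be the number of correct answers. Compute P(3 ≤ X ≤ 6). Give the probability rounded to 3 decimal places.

0.656

X ~ Binomial(8, 0.39); P(3 ≤ X ≤ 6) = Σ C(8,k) p^k (1−p)^(8−k) over k:
  k=3: C(8,3)·0.39^3·0.61^5 = 0.28056
  k=4: C(8,4)·0.39^4·0.61^4 = 0.22422
  k=5: C(8,5)·0.39^5·0.61^3 = 0.11468
  k=6: C(8,6)·0.39^6·0.61^2 = 0.03666
Total = 0.65613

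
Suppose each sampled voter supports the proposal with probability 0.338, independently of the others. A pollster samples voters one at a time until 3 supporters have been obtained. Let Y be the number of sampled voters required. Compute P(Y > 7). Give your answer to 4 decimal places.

0.5599

Needing more than 7 sampled voters ⇔ fewer than 3 successes in the first 7. With X ~ Binomial(7, 0.338), P(Y > 7) = P(X ≤ 2).
  k=0: C(7,0)·0.338^0·0.662^7 = 0.055719
  k=1: C(7,1)·0.338^1·0.662^6 = 0.199142
  k=2: C(7,2)·0.338^2·0.662^5 = 0.305030
P(X ≤ 2) = 0.559891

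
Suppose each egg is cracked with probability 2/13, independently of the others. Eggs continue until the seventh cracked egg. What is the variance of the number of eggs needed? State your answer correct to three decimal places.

Y = total eggs until the seventh success; negative binomial with r=7, p=0.153846.
Var(Y) = r(1−p)/p² = 7·0.846154 / 0.153846² = 250.25000

250.250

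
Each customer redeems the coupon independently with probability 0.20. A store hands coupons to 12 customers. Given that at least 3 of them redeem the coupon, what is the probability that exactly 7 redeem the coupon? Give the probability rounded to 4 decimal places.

X ~ Binomial(12, 0.20). Want P(X=7 | X≥3) = P(X=7) / P(X≥3).
P(X=7) = C(12,7)·0.20^7·0.80^5 = 0.003322
P(X≥3) = 1 − 0.068719 − 0.206158 − 0.283468 = 0.441654
Ratio = 0.003322 / 0.441654 = 0.007521

0.0075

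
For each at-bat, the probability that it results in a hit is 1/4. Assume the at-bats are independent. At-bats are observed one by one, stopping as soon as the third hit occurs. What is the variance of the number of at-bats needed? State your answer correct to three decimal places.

Y = total at-bats until the third success; negative binomial with r=3, p=0.25.
Var(Y) = r(1−p)/p² = 3·0.75 / 0.25² = 36.00000

36.000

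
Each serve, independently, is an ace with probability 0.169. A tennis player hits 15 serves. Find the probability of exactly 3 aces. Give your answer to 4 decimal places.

0.2382

X ~ Binomial(n=15, p=0.169).
P(X=3) = C(15,3) · p^3 · (1−p)^12
= 455 · 0.0048268 · 0.10845 = 0.238168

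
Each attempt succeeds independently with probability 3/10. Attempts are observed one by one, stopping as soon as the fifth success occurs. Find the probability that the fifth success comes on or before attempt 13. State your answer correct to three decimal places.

Finishing within 13 attempts ⇔ at least 5 successes in the first 13. With X ~ Binomial(13, 0.30), P(Y ≤ 13) = 1 − P(X ≤ 4).
  k=0: C(13,0)·0.30^0·0.70^13 = 0.00969
  k=1: C(13,1)·0.30^1·0.70^12 = 0.05398
  k=2: C(13,2)·0.30^2·0.70^11 = 0.13881
  k=3: C(13,3)·0.30^3·0.70^10 = 0.21813
  k=4: C(13,4)·0.30^4·0.70^9 = 0.23371
1 − 0.65431 = 0.34569

0.346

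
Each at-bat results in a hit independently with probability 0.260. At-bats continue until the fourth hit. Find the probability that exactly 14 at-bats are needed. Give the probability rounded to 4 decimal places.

Y = trial on which the fourth success occurs; negative binomial, r=4, p=0.26.
P(Y=14) = C(13,3) · p^4 · (1−p)^10
= 286 · 0.0045698 · 0.04924 = 0.064354

0.0644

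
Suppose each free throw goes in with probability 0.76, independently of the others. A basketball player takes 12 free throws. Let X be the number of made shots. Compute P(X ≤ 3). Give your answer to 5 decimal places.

X ~ Binomial(12, 0.76); P(X ≤ 3) = Σ C(12,k) p^k (1−p)^(12−k) over k:
  k=0: C(12,0)·0.76^0·0.24^12 = 0.0000000
  k=1: C(12,1)·0.76^1·0.24^11 = 0.0000014
  k=2: C(12,2)·0.76^2·0.24^10 = 0.0000242
  k=3: C(12,3)·0.76^3·0.24^9 = 0.0002551
Total = 0.0002807

0.00028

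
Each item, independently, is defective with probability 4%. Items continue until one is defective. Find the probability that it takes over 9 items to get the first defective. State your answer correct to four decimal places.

Y = number of items to the first success; geometric, p = 0.04.
P(Y > 9) = P(first 9 all fail) = (1−p)^9 = 0.692534

0.6925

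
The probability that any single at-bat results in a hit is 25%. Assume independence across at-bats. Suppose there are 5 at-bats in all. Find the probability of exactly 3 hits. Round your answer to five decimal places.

0.08789

X ~ Binomial(n=5, p=0.25).
P(X=3) = C(5,3) · p^3 · (1−p)^2
= 10 · 0.015625 · 0.5625 = 0.0878906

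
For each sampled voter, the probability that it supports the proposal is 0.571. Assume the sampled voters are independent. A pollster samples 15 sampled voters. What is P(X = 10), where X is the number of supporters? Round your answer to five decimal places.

0.16077

X ~ Binomial(n=15, p=0.571).
P(X=10) = C(15,10) · p^10 · (1−p)^5
= 3003 · 0.0036844 · 0.014531 = 0.1607692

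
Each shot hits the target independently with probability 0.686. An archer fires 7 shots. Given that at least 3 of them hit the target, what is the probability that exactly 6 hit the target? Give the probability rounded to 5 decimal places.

0.23740

X ~ Binomial(7, 0.686). Want P(X=6 | X≥3) = P(X=6) / P(X≥3).
P(X=6) = C(7,6)·0.686^6·0.314^1 = 0.2290722
P(X≥3) = 1 − 0.0003010 − 0.0046026 − 0.0301659 = 0.9649306
Ratio = 0.2290722 / 0.9649306 = 0.2373976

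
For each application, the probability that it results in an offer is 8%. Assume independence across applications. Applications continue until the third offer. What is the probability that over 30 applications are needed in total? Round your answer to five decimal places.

0.56540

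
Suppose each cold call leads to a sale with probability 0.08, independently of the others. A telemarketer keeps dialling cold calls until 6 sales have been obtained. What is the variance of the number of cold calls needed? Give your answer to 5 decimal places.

Y = total cold calls until the sixth success; negative binomial with r=6, p=0.08.
Var(Y) = r(1−p)/p² = 6·0.92 / 0.08² = 862.5000000

862.50000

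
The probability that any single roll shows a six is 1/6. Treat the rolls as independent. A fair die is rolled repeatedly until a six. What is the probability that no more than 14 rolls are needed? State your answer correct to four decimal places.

0.9221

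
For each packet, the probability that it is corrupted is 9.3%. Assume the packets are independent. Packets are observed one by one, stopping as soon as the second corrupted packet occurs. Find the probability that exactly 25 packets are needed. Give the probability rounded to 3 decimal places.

Y = trial on which the second success occurs; negative binomial, r=2, p=0.093.
P(Y=25) = C(24,1) · p^2 · (1−p)^23
= 24 · 0.008649 · 0.10592 = 0.02199

0.022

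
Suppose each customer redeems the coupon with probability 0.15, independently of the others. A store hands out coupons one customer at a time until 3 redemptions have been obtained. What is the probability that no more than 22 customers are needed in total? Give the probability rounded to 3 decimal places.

Finishing within 22 customers ⇔ at least 3 successes in the first 22. With X ~ Binomial(22, 0.15), P(Y ≤ 22) = 1 − P(X ≤ 2).
  k=0: C(22,0)·0.15^0·0.85^22 = 0.02800
  k=1: C(22,1)·0.15^1·0.85^21 = 0.10872
  k=2: C(22,2)·0.15^2·0.85^20 = 0.20145
1 − 0.33818 = 0.66182

0.662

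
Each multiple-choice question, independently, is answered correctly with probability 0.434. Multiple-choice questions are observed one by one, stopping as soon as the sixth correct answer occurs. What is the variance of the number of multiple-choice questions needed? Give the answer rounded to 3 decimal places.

Y = total multiple-choice questions until the sixth success; negative binomial with r=6, p=0.434.
Var(Y) = r(1−p)/p² = 6·0.566 / 0.434² = 18.02969

18.030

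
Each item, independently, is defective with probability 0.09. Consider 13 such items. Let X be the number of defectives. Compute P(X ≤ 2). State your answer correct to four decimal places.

X ~ Binomial(13, 0.09); P(X ≤ 2) = Σ C(13,k) p^k (1−p)^(13−k) over k:
  k=0: C(13,0)·0.09^0·0.91^13 = 0.293453
  k=1: C(13,1)·0.09^1·0.91^12 = 0.377296
  k=2: C(13,2)·0.09^2·0.91^11 = 0.223890
Total = 0.894639

0.8946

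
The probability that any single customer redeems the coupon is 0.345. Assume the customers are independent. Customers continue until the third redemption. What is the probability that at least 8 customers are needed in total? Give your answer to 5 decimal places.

0.54377

Needing more than 7 customers ⇔ fewer than 3 successes in the first 7. With X ~ Binomial(7, 0.345), P(Y > 7) = P(X ≤ 2).
  k=0: C(7,0)·0.345^0·0.655^7 = 0.0517236
  k=1: C(7,1)·0.345^1·0.655^6 = 0.1907063
  k=2: C(7,2)·0.345^2·0.655^5 = 0.3013450
P(X ≤ 2) = 0.5437749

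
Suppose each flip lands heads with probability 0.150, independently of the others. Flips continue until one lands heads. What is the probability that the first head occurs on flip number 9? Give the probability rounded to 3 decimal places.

Geometric (trials to first success), p = 0.15.
P(Y = 9) = (1−p)^8 · p = 0.27249 · 0.15 = 0.04087

0.041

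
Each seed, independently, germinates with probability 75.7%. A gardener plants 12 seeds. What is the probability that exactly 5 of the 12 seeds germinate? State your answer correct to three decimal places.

0.010

X ~ Binomial(n=12, p=0.757).
P(X=5) = C(12,5) · p^5 · (1−p)^7
= 792 · 0.24859 · 5.0032e-05 = 0.00985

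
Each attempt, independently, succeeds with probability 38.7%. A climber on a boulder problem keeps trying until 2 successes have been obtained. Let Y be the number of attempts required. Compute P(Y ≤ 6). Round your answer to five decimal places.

Finishing within 6 attempts ⇔ at least 2 successes in the first 6. With X ~ Binomial(6, 0.387), P(Y ≤ 6) = 1 − P(X ≤ 1).
  k=0: C(6,0)·0.387^0·0.613^6 = 0.0530595
  k=1: C(6,1)·0.387^1·0.613^5 = 0.2009854
1 − 0.2540449 = 0.7459551

0.74596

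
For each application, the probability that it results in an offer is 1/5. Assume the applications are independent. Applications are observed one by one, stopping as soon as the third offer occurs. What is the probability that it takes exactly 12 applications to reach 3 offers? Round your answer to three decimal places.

Y = trial on which the third success occurs; negative binomial, r=3, p=0.20.
P(Y=12) = C(11,2) · p^3 · (1−p)^9
= 55 · 0.008 · 0.13422 = 0.05906

0.059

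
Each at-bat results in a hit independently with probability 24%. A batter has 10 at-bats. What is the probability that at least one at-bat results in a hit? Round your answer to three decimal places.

P(at least one) = 1 − P(none) = 1 − (1 − 0.24)^10
= 1 − 0.06429 = 0.93571

0.936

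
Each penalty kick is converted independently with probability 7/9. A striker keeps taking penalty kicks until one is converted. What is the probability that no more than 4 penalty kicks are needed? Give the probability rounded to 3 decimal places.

0.998

Y = number of penalty kicks to the first success; geometric, p = 0.777778.
P(Y ≤ 4) = 1 − (1−p)^4 = 1 − 0.00244 = 0.99756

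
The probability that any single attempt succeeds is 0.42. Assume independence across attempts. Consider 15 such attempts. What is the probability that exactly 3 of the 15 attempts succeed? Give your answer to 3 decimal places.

X ~ Binomial(n=15, p=0.42).
P(X=3) = C(15,3) · p^3 · (1−p)^12
= 455 · 0.074088 · 0.0014492 = 0.04885

0.049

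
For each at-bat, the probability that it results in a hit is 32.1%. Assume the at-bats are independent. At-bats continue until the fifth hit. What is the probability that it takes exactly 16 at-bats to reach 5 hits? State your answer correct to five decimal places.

0.06580

Y = trial on which the fifth success occurs; negative binomial, r=5, p=0.321.
P(Y=16) = C(15,4) · p^5 · (1−p)^11
= 1365 · 0.0034082 · 0.014144 = 0.0657999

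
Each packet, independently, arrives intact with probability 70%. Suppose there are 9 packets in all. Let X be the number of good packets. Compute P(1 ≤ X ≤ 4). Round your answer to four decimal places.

X ~ Binomial(9, 0.70); P(1 ≤ X ≤ 4) = Σ C(9,k) p^k (1−p)^(9−k) over k:
  k=1: C(9,1)·0.70^1·0.30^8 = 0.000413
  k=2: C(9,2)·0.70^2·0.30^7 = 0.003858
  k=3: C(9,3)·0.70^3·0.30^6 = 0.021004
  k=4: C(9,4)·0.70^4·0.30^5 = 0.073514
Total = 0.098789

0.0988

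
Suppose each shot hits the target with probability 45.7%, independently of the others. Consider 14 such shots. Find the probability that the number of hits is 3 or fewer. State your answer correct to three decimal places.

0.057

X ~ Binomial(14, 0.457); P(X ≤ 3) = Σ C(14,k) p^k (1−p)^(14−k) over k:
  k=0: C(14,0)·0.457^0·0.543^14 = 0.00019
  k=1: C(14,1)·0.457^1·0.543^13 = 0.00228
  k=2: C(14,2)·0.457^2·0.543^12 = 0.01249
  k=3: C(14,3)·0.457^3·0.543^11 = 0.04204
Total = 0.05700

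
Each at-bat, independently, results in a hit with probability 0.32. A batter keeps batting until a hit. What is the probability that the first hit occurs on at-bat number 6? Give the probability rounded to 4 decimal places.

0.0465

Geometric (trials to first success), p = 0.32.
P(Y = 6) = (1−p)^5 · p = 0.14539 · 0.32 = 0.046526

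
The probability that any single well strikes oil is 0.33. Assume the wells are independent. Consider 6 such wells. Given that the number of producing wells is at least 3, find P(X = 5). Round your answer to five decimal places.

0.05026

X ~ Binomial(6, 0.33). Want P(X=5 | X≥3) = P(X=5) / P(X≥3).
P(X=5) = C(6,5)·0.33^5·0.67^1 = 0.0157324
P(X≥3) = 1 − 0.0904584 − 0.2673248 − 0.3291686 = 0.3130483
Ratio = 0.0157324 / 0.3130483 = 0.0502556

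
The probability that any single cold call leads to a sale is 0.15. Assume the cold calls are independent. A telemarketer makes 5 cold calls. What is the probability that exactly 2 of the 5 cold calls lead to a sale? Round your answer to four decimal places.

X ~ Binomial(n=5, p=0.15).
P(X=2) = C(5,2) · p^2 · (1−p)^3
= 10 · 0.0225 · 0.61413 = 0.138178

0.1382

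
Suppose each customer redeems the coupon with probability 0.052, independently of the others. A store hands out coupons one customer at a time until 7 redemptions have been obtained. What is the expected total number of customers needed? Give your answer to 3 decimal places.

Y = total customers until the seventh success; negative binomial with r=7, p=0.052.
E[Y] = r / p = 7 / 0.052 = 134.61538

134.615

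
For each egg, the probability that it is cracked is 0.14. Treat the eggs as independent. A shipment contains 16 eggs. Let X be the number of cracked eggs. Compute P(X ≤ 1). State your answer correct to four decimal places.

X ~ Binomial(16, 0.14); P(X ≤ 1) = Σ C(16,k) p^k (1−p)^(16−k) over k:
  k=0: C(16,0)·0.14^0·0.86^16 = 0.089531
  k=1: C(16,1)·0.14^1·0.86^15 = 0.233198
Total = 0.322729

0.3227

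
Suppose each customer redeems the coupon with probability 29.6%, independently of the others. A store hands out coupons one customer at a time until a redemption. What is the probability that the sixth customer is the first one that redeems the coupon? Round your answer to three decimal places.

0.051

Geometric (trials to first success), p = 0.296.
P(Y = 6) = (1−p)^5 · p = 0.17293 · 0.296 = 0.05119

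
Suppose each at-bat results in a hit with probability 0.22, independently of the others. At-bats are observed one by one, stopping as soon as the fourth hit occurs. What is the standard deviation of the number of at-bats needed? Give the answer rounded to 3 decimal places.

8.029

Y = total at-bats until the fourth success; negative binomial with r=4, p=0.22.
SD(Y) = √[r(1−p)/p²] = √(64.46281) = 8.02887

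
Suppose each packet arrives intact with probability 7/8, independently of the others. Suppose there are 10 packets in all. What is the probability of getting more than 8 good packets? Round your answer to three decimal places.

0.639

X ~ Binomial(10, 0.875); P(X ≥ 9) = Σ C(10,k) p^k (1−p)^(10−k) over k:
  k=9: C(10,9)·0.875^9·0.125^1 = 0.37582
  k=10: C(10,10)·0.875^10·0.125^0 = 0.26308
Total = 0.63890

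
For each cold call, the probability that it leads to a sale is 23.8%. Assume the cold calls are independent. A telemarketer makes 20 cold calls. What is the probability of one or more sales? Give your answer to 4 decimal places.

0.9956

P(at least one) = 1 − P(none) = 1 − (1 − 0.238)^20
= 1 − 0.004356 = 0.995644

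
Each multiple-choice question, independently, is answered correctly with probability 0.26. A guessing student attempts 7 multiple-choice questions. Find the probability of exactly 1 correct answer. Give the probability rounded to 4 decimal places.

X ~ Binomial(n=7, p=0.26).
P(X=1) = C(7,1) · p^1 · (1−p)^6
= 7 · 0.26 · 0.16421 = 0.298856

0.2989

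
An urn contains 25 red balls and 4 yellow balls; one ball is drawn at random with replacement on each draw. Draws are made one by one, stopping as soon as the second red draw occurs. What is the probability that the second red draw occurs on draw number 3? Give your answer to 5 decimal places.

0.20501

Y = trial on which the second success occurs; negative binomial, r=2, p=0.862069.
P(Y=3) = C(2,1) · p^2 · (1−p)^1
= 2 · 0.74316 · 0.13793 = 0.2050105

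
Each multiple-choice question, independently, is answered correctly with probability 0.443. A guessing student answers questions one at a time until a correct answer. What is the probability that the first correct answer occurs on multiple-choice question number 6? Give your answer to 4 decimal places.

Geometric (trials to first success), p = 0.443.
P(Y = 6) = (1−p)^5 · p = 0.053614 · 0.443 = 0.023751

0.0238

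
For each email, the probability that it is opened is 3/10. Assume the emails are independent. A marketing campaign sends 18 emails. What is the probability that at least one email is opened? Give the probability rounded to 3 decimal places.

0.998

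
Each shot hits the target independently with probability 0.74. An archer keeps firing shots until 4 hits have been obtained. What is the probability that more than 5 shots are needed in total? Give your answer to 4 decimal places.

0.3883

Needing more than 5 shots ⇔ fewer than 4 successes in the first 5. With X ~ Binomial(5, 0.74), P(Y > 5) = P(X ≤ 3).
  k=0: C(5,0)·0.74^0·0.26^5 = 0.001188
  k=1: C(5,1)·0.74^1·0.26^4 = 0.016908
  k=2: C(5,2)·0.74^2·0.26^3 = 0.096246
  k=3: C(5,3)·0.74^3·0.26^2 = 0.273931
P(X ≤ 3) = 0.388274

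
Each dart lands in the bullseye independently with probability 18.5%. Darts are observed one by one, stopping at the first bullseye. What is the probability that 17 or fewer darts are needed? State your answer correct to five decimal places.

Y = number of darts to the first success; geometric, p = 0.185.
P(Y ≤ 17) = 1 − (1−p)^17 = 1 − 0.0308801 = 0.9691199

0.96912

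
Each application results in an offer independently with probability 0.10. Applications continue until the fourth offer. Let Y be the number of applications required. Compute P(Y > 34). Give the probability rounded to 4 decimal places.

Needing more than 34 applications ⇔ fewer than 4 successes in the first 34. With X ~ Binomial(34, 0.10), P(Y > 34) = P(X ≤ 3).
  k=0: C(34,0)·0.10^0·0.90^34 = 0.027813
  k=1: C(34,1)·0.10^1·0.90^33 = 0.105071
  k=2: C(34,2)·0.10^2·0.90^32 = 0.192630
  k=3: C(34,3)·0.10^3·0.90^31 = 0.228302
P(X ≤ 3) = 0.553815

0.5538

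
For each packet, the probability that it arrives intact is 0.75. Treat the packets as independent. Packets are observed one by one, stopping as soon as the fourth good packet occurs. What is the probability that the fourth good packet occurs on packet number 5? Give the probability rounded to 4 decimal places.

Y = trial on which the fourth success occurs; negative binomial, r=4, p=0.75.
P(Y=5) = C(4,3) · p^4 · (1−p)^1
= 4 · 0.31641 · 0.25 = 0.316406

0.3164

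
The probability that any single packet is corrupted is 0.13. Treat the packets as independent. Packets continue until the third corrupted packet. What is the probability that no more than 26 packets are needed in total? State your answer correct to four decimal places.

Finishing within 26 packets ⇔ at least 3 successes in the first 26. With X ~ Binomial(26, 0.13), P(Y ≤ 26) = 1 − P(X ≤ 2).
  k=0: C(26,0)·0.13^0·0.87^26 = 0.026761
  k=1: C(26,1)·0.13^1·0.87^25 = 0.103968
  k=2: C(26,2)·0.13^2·0.87^24 = 0.194192
1 − 0.324921 = 0.675079

0.6751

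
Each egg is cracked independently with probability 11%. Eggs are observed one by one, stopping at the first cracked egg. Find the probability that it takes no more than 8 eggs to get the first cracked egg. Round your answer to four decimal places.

0.6063

Y = number of eggs to the first success; geometric, p = 0.11.
P(Y ≤ 8) = 1 − (1−p)^8 = 1 − 0.393659 = 0.606341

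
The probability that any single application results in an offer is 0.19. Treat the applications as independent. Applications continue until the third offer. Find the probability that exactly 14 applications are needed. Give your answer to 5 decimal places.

0.05269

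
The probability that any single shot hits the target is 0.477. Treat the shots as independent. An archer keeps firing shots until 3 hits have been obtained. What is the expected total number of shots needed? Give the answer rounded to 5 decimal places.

6.28931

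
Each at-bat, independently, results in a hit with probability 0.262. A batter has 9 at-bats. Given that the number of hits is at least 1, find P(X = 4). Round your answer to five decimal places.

X ~ Binomial(9, 0.262). Want P(X=4 | X≥1) = P(X=4) / P(X≥1).
P(X=4) = C(9,4)·0.262^4·0.738^5 = 0.1299743
P(X≥1) = 1 − 0.0649392 = 0.9350608
Ratio = 0.1299743 / 0.9350608 = 0.1390009

0.13900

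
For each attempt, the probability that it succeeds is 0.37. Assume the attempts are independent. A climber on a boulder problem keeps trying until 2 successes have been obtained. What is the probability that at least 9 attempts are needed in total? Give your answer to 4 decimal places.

0.1414

Needing more than 8 attempts ⇔ fewer than 2 successes in the first 8. With X ~ Binomial(8, 0.37), P(Y > 8) = P(X ≤ 1).
  k=0: C(8,0)·0.37^0·0.63^8 = 0.024816
  k=1: C(8,1)·0.37^1·0.63^7 = 0.116594
P(X ≤ 1) = 0.141409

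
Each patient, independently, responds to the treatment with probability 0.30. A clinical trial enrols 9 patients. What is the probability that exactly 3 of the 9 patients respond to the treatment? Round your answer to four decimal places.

0.2668

X ~ Binomial(n=9, p=0.30).
P(X=3) = C(9,3) · p^3 · (1−p)^6
= 84 · 0.027 · 0.11765 = 0.266828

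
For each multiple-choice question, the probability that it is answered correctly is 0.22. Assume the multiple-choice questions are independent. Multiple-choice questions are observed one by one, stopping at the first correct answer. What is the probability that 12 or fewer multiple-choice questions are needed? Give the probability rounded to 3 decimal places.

0.949

Y = number of multiple-choice questions to the first success; geometric, p = 0.22.
P(Y ≤ 12) = 1 − (1−p)^12 = 1 − 0.05071 = 0.94929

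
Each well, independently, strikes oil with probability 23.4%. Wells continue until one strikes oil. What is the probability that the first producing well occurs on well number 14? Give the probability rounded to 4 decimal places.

0.0073

Geometric (trials to first success), p = 0.234.
P(Y = 14) = (1−p)^13 · p = 0.031259 · 0.234 = 0.007315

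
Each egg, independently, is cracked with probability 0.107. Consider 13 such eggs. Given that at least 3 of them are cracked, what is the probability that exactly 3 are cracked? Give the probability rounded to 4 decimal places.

0.7268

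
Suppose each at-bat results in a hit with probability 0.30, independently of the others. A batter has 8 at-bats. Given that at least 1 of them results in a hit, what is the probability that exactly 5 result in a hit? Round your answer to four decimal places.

0.0495

X ~ Binomial(8, 0.30). Want P(X=5 | X≥1) = P(X=5) / P(X≥1).
P(X=5) = C(8,5)·0.30^5·0.70^3 = 0.046675
P(X≥1) = 1 − 0.057648 = 0.942352
Ratio = 0.046675 / 0.942352 = 0.049531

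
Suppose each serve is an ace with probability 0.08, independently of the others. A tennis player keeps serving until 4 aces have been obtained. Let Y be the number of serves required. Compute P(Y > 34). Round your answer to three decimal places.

Needing more than 34 serves ⇔ fewer than 4 successes in the first 34. With X ~ Binomial(34, 0.08), P(Y > 34) = P(X ≤ 3).
  k=0: C(34,0)·0.08^0·0.92^34 = 0.05872
  k=1: C(34,1)·0.08^1·0.92^33 = 0.17361
  k=2: C(34,2)·0.08^2·0.92^32 = 0.24909
  k=3: C(34,3)·0.08^3·0.92^31 = 0.23104
P(X ≤ 3) = 0.71245

0.712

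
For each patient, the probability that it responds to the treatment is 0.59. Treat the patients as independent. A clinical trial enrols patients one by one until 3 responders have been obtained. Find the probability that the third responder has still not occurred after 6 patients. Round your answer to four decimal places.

Needing more than 6 patients ⇔ fewer than 3 successes in the first 6. With X ~ Binomial(6, 0.59), P(Y > 6) = P(X ≤ 2).
  k=0: C(6,0)·0.59^0·0.41^6 = 0.004750
  k=1: C(6,1)·0.59^1·0.41^5 = 0.041013
  k=2: C(6,2)·0.59^2·0.41^4 = 0.147547
P(X ≤ 2) = 0.193310

0.1933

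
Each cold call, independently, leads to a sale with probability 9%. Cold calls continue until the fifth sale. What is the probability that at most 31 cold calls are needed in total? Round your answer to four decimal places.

0.1416

Finishing within 31 cold calls ⇔ at least 5 successes in the first 31. With X ~ Binomial(31, 0.09), P(Y ≤ 31) = 1 − P(X ≤ 4).
  k=0: C(31,0)·0.09^0·0.91^31 = 0.053738
  k=1: C(31,1)·0.09^1·0.91^30 = 0.164758
  k=2: C(31,2)·0.09^2·0.91^29 = 0.244421
  k=3: C(31,3)·0.09^3·0.91^28 = 0.233677
  k=4: C(31,4)·0.09^4·0.91^27 = 0.161776
1 − 0.858371 = 0.141629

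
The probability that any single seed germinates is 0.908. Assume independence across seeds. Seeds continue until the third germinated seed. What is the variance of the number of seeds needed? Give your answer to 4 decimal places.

0.3348

Y = total seeds until the third success; negative binomial with r=3, p=0.908.
Var(Y) = r(1−p)/p² = 3·0.092 / 0.908² = 0.334763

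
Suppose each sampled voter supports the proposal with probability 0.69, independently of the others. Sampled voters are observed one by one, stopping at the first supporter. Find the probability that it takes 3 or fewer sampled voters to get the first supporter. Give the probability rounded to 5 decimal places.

0.97021

Y = number of sampled voters to the first success; geometric, p = 0.69.
P(Y ≤ 3) = 1 − (1−p)^3 = 1 − 0.0297910 = 0.9702090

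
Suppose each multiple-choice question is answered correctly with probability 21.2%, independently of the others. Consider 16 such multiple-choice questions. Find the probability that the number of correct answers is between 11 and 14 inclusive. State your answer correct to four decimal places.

X ~ Binomial(16, 0.212); P(11 ≤ X ≤ 14) = Σ C(16,k) p^k (1−p)^(16−k) over k:
  k=11: C(16,11)·0.212^11·0.788^5 = 0.000052
  k=12: C(16,12)·0.212^12·0.788^4 = 0.000006
  k=13: C(16,13)·0.212^13·0.788^3 = 0.000000
  k=14: C(16,14)·0.212^14·0.788^2 = 0.000000
Total = 0.000058

0.0001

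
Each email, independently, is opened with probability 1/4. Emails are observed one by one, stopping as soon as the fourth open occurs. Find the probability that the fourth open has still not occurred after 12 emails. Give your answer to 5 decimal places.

0.64878

Needing more than 12 emails ⇔ fewer than 4 successes in the first 12. With X ~ Binomial(12, 0.25), P(Y > 12) = P(X ≤ 3).
  k=0: C(12,0)·0.25^0·0.75^12 = 0.0316764
  k=1: C(12,1)·0.25^1·0.75^11 = 0.1267054
  k=2: C(12,2)·0.25^2·0.75^10 = 0.2322932
  k=3: C(12,3)·0.25^3·0.75^9 = 0.2581036
P(X ≤ 3) = 0.6487786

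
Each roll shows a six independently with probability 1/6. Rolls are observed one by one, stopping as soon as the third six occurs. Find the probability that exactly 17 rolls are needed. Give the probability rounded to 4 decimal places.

0.0433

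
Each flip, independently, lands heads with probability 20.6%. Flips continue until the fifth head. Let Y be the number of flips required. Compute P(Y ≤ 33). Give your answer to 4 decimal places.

Finishing within 33 flips ⇔ at least 5 successes in the first 33. With X ~ Binomial(33, 0.206), P(Y ≤ 33) = 1 − P(X ≤ 4).
  k=0: C(33,0)·0.206^0·0.794^33 = 0.000494
  k=1: C(33,1)·0.206^1·0.794^32 = 0.004233
  k=2: C(33,2)·0.206^2·0.794^31 = 0.017571
  k=3: C(33,3)·0.206^3·0.794^30 = 0.047108
  k=4: C(33,4)·0.206^4·0.794^29 = 0.091664
1 − 0.161070 = 0.838930

0.8389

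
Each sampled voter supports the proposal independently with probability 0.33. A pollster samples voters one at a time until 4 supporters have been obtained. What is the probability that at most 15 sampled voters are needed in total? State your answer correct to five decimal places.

0.78287

Finishing within 15 sampled voters ⇔ at least 4 successes in the first 15. With X ~ Binomial(15, 0.33), P(Y ≤ 15) = 1 − P(X ≤ 3).
  k=0: C(15,0)·0.33^0·0.67^15 = 0.0024611
  k=1: C(15,1)·0.33^1·0.67^14 = 0.0181825
  k=2: C(15,2)·0.33^2·0.67^13 = 0.0626888
  k=3: C(15,3)·0.33^3·0.67^12 = 0.1337984
1 − 0.2171306 = 0.7828694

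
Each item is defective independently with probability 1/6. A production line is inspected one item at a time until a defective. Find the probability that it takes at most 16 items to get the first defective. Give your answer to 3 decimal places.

0.946

Y = number of items to the first success; geometric, p = 0.166667.
P(Y ≤ 16) = 1 − (1−p)^16 = 1 − 0.05409 = 0.94591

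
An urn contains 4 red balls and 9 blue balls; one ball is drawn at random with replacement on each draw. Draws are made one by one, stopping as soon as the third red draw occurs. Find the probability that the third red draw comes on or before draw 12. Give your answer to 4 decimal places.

0.7652

Finishing within 12 draws ⇔ at least 3 successes in the first 12. With X ~ Binomial(12, 0.307692), P(Y ≤ 12) = 1 − P(X ≤ 2).
  k=0: C(12,0)·0.307692^0·0.692308^12 = 0.012122
  k=1: C(12,1)·0.307692^1·0.692308^11 = 0.064653
  k=2: C(12,2)·0.307692^2·0.692308^10 = 0.158041
1 − 0.234816 = 0.765184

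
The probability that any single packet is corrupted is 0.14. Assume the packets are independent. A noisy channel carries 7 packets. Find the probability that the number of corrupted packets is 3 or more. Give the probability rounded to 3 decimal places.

X ~ Binomial(7, 0.14); P(X ≥ 3) = Σ C(7,k) p^k (1−p)^(7−k) over k:
  k=3: C(7,3)·0.14^3·0.86^4 = 0.05253
  k=4: C(7,4)·0.14^4·0.86^3 = 0.00855
  k=5: C(7,5)·0.14^5·0.86^2 = 0.00084
  k=6: C(7,6)·0.14^6·0.86^1 = 0.00005
  k=7: C(7,7)·0.14^7·0.86^0 = 0.00000
Total = 0.06197

0.062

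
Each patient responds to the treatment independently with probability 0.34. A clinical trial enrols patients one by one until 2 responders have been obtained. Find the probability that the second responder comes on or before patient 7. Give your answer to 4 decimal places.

0.7487

Finishing within 7 patients ⇔ at least 2 successes in the first 7. With X ~ Binomial(7, 0.34), P(Y ≤ 7) = 1 − P(X ≤ 1).
  k=0: C(7,0)·0.34^0·0.66^7 = 0.054552
  k=1: C(7,1)·0.34^1·0.66^6 = 0.196716
1 − 0.251268 = 0.748732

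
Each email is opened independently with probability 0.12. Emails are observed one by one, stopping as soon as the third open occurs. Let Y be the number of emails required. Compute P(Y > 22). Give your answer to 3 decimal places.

0.498

Needing more than 22 emails ⇔ fewer than 3 successes in the first 22. With X ~ Binomial(22, 0.12), P(Y > 22) = P(X ≤ 2).
  k=0: C(22,0)·0.12^0·0.88^22 = 0.06006
  k=1: C(22,1)·0.12^1·0.88^21 = 0.18019
  k=2: C(22,2)·0.12^2·0.88^20 = 0.25800
P(X ≤ 2) = 0.49826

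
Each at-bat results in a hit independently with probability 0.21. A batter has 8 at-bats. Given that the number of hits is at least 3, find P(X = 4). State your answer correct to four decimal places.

0.2351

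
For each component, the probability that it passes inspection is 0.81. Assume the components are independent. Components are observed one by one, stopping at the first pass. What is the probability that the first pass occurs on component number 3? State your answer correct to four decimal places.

Geometric (trials to first success), p = 0.81.
P(Y = 3) = (1−p)^2 · p = 0.0361 · 0.81 = 0.029241

0.0292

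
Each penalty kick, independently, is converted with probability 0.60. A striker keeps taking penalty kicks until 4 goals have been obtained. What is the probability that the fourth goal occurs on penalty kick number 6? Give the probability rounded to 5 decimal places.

Y = trial on which the fourth success occurs; negative binomial, r=4, p=0.60.
P(Y=6) = C(5,3) · p^4 · (1−p)^2
= 10 · 0.1296 · 0.16 = 0.2073600

0.20736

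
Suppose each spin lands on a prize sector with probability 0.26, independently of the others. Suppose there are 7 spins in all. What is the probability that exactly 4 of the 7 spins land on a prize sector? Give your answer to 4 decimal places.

X ~ Binomial(n=7, p=0.26).
P(X=4) = C(7,4) · p^4 · (1−p)^3
= 35 · 0.0045698 · 0.40522 = 0.064812

0.0648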